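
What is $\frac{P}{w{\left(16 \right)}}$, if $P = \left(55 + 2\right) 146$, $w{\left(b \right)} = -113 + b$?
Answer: $- \frac{8322}{97} \approx -85.794$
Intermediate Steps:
$P = 8322$ ($P = 57 \cdot 146 = 8322$)
$\frac{P}{w{\left(16 \right)}} = \frac{8322}{-113 + 16} = \frac{8322}{-97} = 8322 \left(- \frac{1}{97}\right) = - \frac{8322}{97}$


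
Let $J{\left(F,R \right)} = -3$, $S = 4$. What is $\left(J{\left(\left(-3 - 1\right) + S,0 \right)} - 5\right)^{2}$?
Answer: $64$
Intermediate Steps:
$\left(J{\left(\left(-3 - 1\right) + S,0 \right)} - 5\right)^{2} = \left(-3 - 5\right)^{2} = \left(-8\right)^{2} = 64$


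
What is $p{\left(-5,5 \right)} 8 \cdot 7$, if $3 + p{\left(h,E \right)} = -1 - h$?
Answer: $56$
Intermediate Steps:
$p{\left(h,E \right)} = -4 - h$ ($p{\left(h,E \right)} = -3 - \left(1 + h\right) = -4 - h$)
$p{\left(-5,5 \right)} 8 \cdot 7 = \left(-4 - -5\right) 8 \cdot 7 = \left(-4 + 5\right) 8 \cdot 7 = 1 \cdot 8 \cdot 7 = 8 \cdot 7 = 56$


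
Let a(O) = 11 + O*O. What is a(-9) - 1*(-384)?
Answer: 476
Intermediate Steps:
a(O) = 11 + O²
a(-9) - 1*(-384) = (11 + (-9)²) - 1*(-384) = (11 + 81) + 384 = 92 + 384 = 476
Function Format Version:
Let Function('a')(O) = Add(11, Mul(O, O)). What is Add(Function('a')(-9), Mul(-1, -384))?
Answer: 476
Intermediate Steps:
Function('a')(O) = Add(11, Pow(O, 2))
Add(Function('a')(-9), Mul(-1, -384)) = Add(Add(11, Pow(-9, 2)), Mul(-1, -384)) = Add(Add(11, 81), 384) = Add(92, 384) = 476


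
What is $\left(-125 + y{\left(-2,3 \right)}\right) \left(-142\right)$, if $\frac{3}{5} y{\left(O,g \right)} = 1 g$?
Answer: $17040$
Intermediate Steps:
$y{\left(O,g \right)} = \frac{5 g}{3}$ ($y{\left(O,g \right)} = \frac{5 \cdot 1 g}{3} = \frac{5 g}{3}$)
$\left(-125 + y{\left(-2,3 \right)}\right) \left(-142\right) = \left(-125 + \frac{5}{3} \cdot 3\right) \left(-142\right) = \left(-125 + 5\right) \left(-142\right) = \left(-120\right) \left(-142\right) = 17040$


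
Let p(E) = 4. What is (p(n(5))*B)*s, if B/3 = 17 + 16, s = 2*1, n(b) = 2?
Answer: 792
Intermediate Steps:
s = 2
B = 99 (B = 3*(17 + 16) = 3*33 = 99)
(p(n(5))*B)*s = (4*99)*2 = 396*2 = 792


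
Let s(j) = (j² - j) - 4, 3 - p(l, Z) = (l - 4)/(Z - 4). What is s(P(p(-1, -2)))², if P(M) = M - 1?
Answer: 18769/1296 ≈ 14.482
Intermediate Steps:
p(l, Z) = 3 - (-4 + l)/(-4 + Z) (p(l, Z) = 3 - (l - 4)/(Z - 4) = 3 - (-4 + l)/(-4 + Z))
P(M) = -1 + M
s(j) = -4 + j² - j
s(P(p(-1, -2)))² = (-4 + (-1 + (-8 - 1*(-1) + 3*(-2))/(-4 - 2))² - (-1 + (-8 - 1*(-1) + 3*(-2))/(-4 - 2)))² = (-4 + (-1 + (-8 + 1 - 6)/(-6))² - (-1 + (-8 + 1 - 6)/(-6)))² = (-4 + (-1 - ⅙*(-13))² - (-1 - ⅙*(-13)))² = (-4 + (-1 + 13/6)² - (-1 + 13/6))² = (-4 + (7/6)² - 1*7/6)² = (-4 + 49/36 - 7/6)² = (-137/36)² = 18769/1296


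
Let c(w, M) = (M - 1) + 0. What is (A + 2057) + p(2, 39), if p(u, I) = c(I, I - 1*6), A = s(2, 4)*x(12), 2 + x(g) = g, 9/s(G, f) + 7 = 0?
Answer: 14533/7 ≈ 2076.1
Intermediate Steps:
s(G, f) = -9/7 (s(G, f) = 9/(-7 + 0) = 9/(-7) = 9*(-⅐) = -9/7)
x(g) = -2 + g
c(w, M) = -1 + M (c(w, M) = (-1 + M) + 0 = -1 + M)
A = -90/7 (A = -9*(-2 + 12)/7 = -9/7*10 = -90/7 ≈ -12.857)
p(u, I) = -7 + I (p(u, I) = -1 + (I - 1*6) = -1 + (I - 6) = -1 + (-6 + I) = -7 + I)
(A + 2057) + p(2, 39) = (-90/7 + 2057) + (-7 + 39) = 14309/7 + 32 = 14533/7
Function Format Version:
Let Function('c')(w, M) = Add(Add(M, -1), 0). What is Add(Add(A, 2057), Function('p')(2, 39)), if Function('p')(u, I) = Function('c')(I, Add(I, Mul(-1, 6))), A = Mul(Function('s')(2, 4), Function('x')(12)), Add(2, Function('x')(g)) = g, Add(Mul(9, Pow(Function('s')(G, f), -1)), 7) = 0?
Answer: Rational(14533, 7) ≈ 2076.1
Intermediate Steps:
Function('s')(G, f) = Rational(-9, 7) (Function('s')(G, f) = Mul(9, Pow(Add(-7, 0), -1)) = Mul(9, Pow(-7, -1)) = Mul(9, Rational(-1, 7)) = Rational(-9, 7))
Function('x')(g) = Add(-2, g)
Function('c')(w, M) = Add(-1, M) (Function('c')(w, M) = Add(Add(-1, M), 0) = Add(-1, M))
A = Rational(-90, 7) (A = Mul(Rational(-9, 7), Add(-2, 12)) = Mul(Rational(-9, 7), 10) = Rational(-90, 7) ≈ -12.857)
Function('p')(u, I) = Add(-7, I) (Function('p')(u, I) = Add(-1, Add(I, Mul(-1, 6))) = Add(-1, Add(I, -6)) = Add(-1, Add(-6, I)) = Add(-7, I))
Add(Add(A, 2057), Function('p')(2, 39)) = Add(Add(Rational(-90, 7), 2057), Add(-7, 39)) = Add(Rational(14309, 7), 32) = Rational(14533, 7)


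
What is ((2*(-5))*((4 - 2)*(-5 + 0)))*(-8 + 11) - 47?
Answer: 253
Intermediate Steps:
((2*(-5))*((4 - 2)*(-5 + 0)))*(-8 + 11) - 47 = -20*(-5)*3 - 47 = -10*(-10)*3 - 47 = 100*3 - 47 = 300 - 47 = 253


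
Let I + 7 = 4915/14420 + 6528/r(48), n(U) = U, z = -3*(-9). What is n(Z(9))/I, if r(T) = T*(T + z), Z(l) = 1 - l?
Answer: 1730400/1048151 ≈ 1.6509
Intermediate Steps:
z = 27
r(T) = T*(27 + T) (r(T) = T*(T + 27) = T*(27 + T))
I = -1048151/216300 (I = -7 + (4915/14420 + 6528/((48*(27 + 48)))) = -7 + (4915*(1/14420) + 6528/((48*75))) = -7 + (983/2884 + 6528/3600) = -7 + (983/2884 + 6528*(1/3600)) = -7 + (983/2884 + 136/75) = -7 + 465949/216300 = -1048151/216300 ≈ -4.8458)
n(Z(9))/I = (1 - 1*9)/(-1048151/216300) = (1 - 9)*(-216300/1048151) = -8*(-216300/1048151) = 1730400/1048151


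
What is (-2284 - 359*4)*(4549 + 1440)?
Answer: -22279080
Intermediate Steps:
(-2284 - 359*4)*(4549 + 1440) = (-2284 - 1436)*5989 = -3720*5989 = -22279080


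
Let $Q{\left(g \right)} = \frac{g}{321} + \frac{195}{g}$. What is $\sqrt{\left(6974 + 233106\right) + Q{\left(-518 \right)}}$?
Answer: $\frac{\sqrt{6637766433473238}}{166278} \approx 489.98$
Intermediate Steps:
$Q{\left(g \right)} = \frac{195}{g} + \frac{g}{321}$ ($Q{\left(g \right)} = g \frac{1}{321} + \frac{195}{g} = \frac{g}{321} + \frac{195}{g} = \frac{195}{g} + \frac{g}{321}$)
$\sqrt{\left(6974 + 233106\right) + Q{\left(-518 \right)}} = \sqrt{\left(6974 + 233106\right) + \left(\frac{195}{-518} + \frac{1}{321} \left(-518\right)\right)} = \sqrt{240080 + \left(195 \left(- \frac{1}{518}\right) - \frac{518}{321}\right)} = \sqrt{240080 - \frac{330919}{166278}} = \sqrt{\frac{39919691321}{166278}} = \frac{\sqrt{6637766433473238}}{166278}$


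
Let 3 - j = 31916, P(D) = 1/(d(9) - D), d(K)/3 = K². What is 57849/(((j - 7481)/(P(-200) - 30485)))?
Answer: 390621149523/8725771 ≈ 44766.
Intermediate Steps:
d(K) = 3*K²
P(D) = 1/(243 - D) (P(D) = 1/(3*9² - D) = 1/(3*81 - D) = 1/(243 - D))
j = -31913 (j = 3 - 1*31916 = 3 - 31916 = -31913)
57849/(((j - 7481)/(P(-200) - 30485))) = 57849/(((-31913 - 7481)/(-1/(-243 - 200) - 30485))) = 57849/((-39394/(-1/(-443) - 30485))) = 57849/((-39394/(-1*(-1/443) - 30485))) = 57849/((-39394/(1/443 - 30485))) = 57849/((-39394/(-13504854/443))) = 57849/((-39394*(-443/13504854))) = 57849/(8725771/6752427) = 57849*(6752427/8725771) = 390621149523/8725771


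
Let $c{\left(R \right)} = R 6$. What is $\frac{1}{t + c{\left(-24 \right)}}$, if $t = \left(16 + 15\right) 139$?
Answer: $\frac{1}{4165} \approx 0.0002401$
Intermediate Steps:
$c{\left(R \right)} = 6 R$
$t = 4309$ ($t = 31 \cdot 139 = 4309$)
$\frac{1}{t + c{\left(-24 \right)}} = \frac{1}{4309 + 6 \left(-24\right)} = \frac{1}{4309 - 144} = \frac{1}{4165}$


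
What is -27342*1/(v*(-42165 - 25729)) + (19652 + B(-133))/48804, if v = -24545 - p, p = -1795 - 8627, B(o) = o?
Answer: 112739697785/281906886828 ≈ 0.39992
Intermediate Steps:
p = -10422
v = -14123 (v = -24545 - 1*(-10422) = -24545 + 10422 = -14123)
-27342*1/(v*(-42165 - 25729)) + (19652 + B(-133))/48804 = -27342*(-1/(14123*(-42165 - 25729))) + (19652 - 133)/48804 = -27342/((-14123/(1/(-67894)))) + 19519*(1/48804) = -27342/((-14123/(-1/67894))) + 19519/48804 = -27342/((-14123*(-67894))) + 19519/48804 = -27342/958866962 + 19519/48804 = -27342*1/958866962 + 19519/48804 = -13671/479433481 + 19519/48804 = 112739697785/281906886828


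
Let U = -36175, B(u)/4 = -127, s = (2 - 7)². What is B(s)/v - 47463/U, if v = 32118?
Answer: 753019867/580934325 ≈ 1.2962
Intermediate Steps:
s = 25 (s = (-5)² = 25)
B(u) = -508 (B(u) = 4*(-127) = -508)
B(s)/v - 47463/U = -508/32118 - 47463/(-36175) = -508*1/32118 - 47463*(-1/36175) = -254/16059 + 47463/36175 = 753019867/580934325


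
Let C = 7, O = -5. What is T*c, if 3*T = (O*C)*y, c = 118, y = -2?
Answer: 8260/3 ≈ 2753.3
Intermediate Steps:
T = 70/3 (T = (-5*7*(-2))/3 = (-35*(-2))/3 = (⅓)*70 = 70/3 ≈ 23.333)
T*c = (70/3)*118 = 8260/3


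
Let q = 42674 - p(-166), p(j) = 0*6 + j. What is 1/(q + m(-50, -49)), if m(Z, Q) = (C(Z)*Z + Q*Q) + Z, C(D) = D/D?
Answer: 1/45141 ≈ 2.2153e-5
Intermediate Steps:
p(j) = j (p(j) = 0 + j = j)
C(D) = 1
m(Z, Q) = Q² + 2*Z (m(Z, Q) = (1*Z + Q*Q) + Z = (Z + Q²) + Z = Q² + 2*Z)
q = 42840 (q = 42674 - 1*(-166) = 42674 + 166 = 42840)
1/(q + m(-50, -49)) = 1/(42840 + ((-49)² + 2*(-50))) = 1/(42840 + (2401 - 100)) = 1/(42840 + 2301) = 1/45141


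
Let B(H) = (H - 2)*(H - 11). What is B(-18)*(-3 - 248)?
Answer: -145580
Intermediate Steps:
B(H) = (-11 + H)*(-2 + H) (B(H) = (-2 + H)*(-11 + H) = (-11 + H)*(-2 + H))
B(-18)*(-3 - 248) = (22 + (-18)**2 - 13*(-18))*(-3 - 248) = (22 + 324 + 234)*(-251) = 580*(-251) = -145580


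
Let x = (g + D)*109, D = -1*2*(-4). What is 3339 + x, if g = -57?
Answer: -2002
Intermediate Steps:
D = 8 (D = -2*(-4) = 8)
x = -5341 (x = (-57 + 8)*109 = -49*109 = -5341)
3339 + x = 3339 - 5341 = -2002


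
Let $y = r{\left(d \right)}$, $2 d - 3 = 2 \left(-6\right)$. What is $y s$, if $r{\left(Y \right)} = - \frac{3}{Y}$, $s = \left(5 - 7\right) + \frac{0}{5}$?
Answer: $- \frac{4}{3} \approx -1.3333$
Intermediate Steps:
$d = - \frac{9}{2}$ ($d = \frac{3}{2} + \frac{2 \left(-6\right)}{2} = \frac{3}{2} + \frac{1}{2} \left(-12\right) = \frac{3}{2} - 6 = - \frac{9}{2} \approx -4.5$)
$s = -2$ ($s = -2 + 0 \cdot \frac{1}{5} = -2 + 0 = -2$)
$y = \frac{2}{3}$ ($y = - \frac{3}{- \frac{9}{2}} = \left(-3\right) \left(- \frac{2}{9}\right) = \frac{2}{3} \approx 0.66667$)
$y s = \frac{2}{3} \left(-2\right) = - \frac{4}{3}$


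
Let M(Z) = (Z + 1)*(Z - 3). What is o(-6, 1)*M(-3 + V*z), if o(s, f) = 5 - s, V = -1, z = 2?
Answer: 352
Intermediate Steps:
M(Z) = (1 + Z)*(-3 + Z)
o(-6, 1)*M(-3 + V*z) = (5 - 1*(-6))*(-3 + (-3 - 1*2)² - 2*(-3 - 1*2)) = (5 + 6)*(-3 + (-3 - 2)² - 2*(-3 - 2)) = 11*(-3 + (-5)² - 2*(-5)) = 11*(-3 + 25 + 10) = 11*32 = 352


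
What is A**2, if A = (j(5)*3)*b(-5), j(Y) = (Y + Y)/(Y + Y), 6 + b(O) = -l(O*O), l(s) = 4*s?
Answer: 101124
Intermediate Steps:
b(O) = -6 - 4*O**2 (b(O) = -6 - 4*O*O = -6 - 4*O**2)
j(Y) = 1 (j(Y) = (2*Y)/((2*Y)) = (2*Y)*(1/(2*Y)) = 1)
A = -318 (A = (1*3)*(-6 - 4*(-5)**2) = 3*(-6 - 4*25) = 3*(-6 - 100) = 3*(-106) = -318)
A**2 = (-318)**2 = 101124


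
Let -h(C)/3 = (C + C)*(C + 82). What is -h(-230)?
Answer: 204240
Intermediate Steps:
h(C) = -6*C*(82 + C) (h(C) = -3*(C + C)*(C + 82) = -3*2*C*(82 + C) = -6*C*(82 + C))
-h(-230) = -(-6)*(-230)*(82 - 230) = -(-6)*(-230)*(-148) = -1*(-204240) = 204240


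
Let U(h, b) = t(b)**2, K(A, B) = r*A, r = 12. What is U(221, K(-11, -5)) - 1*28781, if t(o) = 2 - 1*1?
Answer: -28780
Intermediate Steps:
t(o) = 1 (t(o) = 2 - 1 = 1)
K(A, B) = 12*A
U(h, b) = 1 (U(h, b) = 1**2 = 1)
U(221, K(-11, -5)) - 1*28781 = 1 - 1*28781 = 1 - 28781 = -28780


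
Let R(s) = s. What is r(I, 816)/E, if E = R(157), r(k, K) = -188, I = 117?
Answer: -188/157 ≈ -1.1975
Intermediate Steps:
E = 157
r(I, 816)/E = -188/157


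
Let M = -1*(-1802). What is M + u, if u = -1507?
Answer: 295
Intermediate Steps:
M = 1802
M + u = 1802 - 1507 = 295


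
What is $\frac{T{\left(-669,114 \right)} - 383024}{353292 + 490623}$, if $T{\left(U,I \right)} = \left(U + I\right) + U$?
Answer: $- \frac{384248}{843915} \approx -0.45532$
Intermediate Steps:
$T{\left(U,I \right)} = I + 2 U$ ($T{\left(U,I \right)} = \left(I + U\right) + U = I + 2 U$)
$\frac{T{\left(-669,114 \right)} - 383024}{353292 + 490623} = \frac{\left(114 + 2 \left(-669\right)\right) - 383024}{353292 + 490623} = \frac{\left(114 - 1338\right) - 383024}{843915} = \left(-1224 - 383024\right) \frac{1}{843915} = \left(-384248\right) \frac{1}{843915} = - \frac{384248}{843915}$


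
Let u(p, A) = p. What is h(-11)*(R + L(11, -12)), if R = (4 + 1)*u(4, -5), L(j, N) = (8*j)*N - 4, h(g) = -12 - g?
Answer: 1040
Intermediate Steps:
L(j, N) = -4 + 8*N*j (L(j, N) = 8*N*j - 4 = -4 + 8*N*j)
R = 20 (R = (4 + 1)*4 = 5*4 = 20)
h(-11)*(R + L(11, -12)) = (-12 - 1*(-11))*(20 + (-4 + 8*(-12)*11)) = (-12 + 11)*(20 + (-4 - 1056)) = -(20 - 1060) = -1*(-1040) = 1040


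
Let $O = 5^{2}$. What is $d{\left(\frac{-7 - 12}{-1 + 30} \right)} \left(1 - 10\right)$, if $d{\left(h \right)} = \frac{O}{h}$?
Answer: $\frac{6525}{19} \approx 343.42$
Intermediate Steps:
$O = 25$
$d{\left(h \right)} = \frac{25}{h}$
$d{\left(\frac{-7 - 12}{-1 + 30} \right)} \left(1 - 10\right) = \frac{25}{\left(-7 - 12\right) \frac{1}{-1 + 30}} \left(1 - 10\right) = \frac{25}{\left(-19\right) \frac{1}{29}} \left(1 - 10\right) = \frac{25}{\left(-19\right) \frac{1}{29}} \left(-9\right) = \frac{25}{- \frac{19}{29}} \left(-9\right) = 25 \left(- \frac{29}{19}\right) \left(-9\right) = \left(- \frac{725}{19}\right) \left(-9\right) = \frac{6525}{19}$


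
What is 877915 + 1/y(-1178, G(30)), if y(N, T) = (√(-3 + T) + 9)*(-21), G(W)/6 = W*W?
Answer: 10889657661/12404 - √5397/111636 ≈ 8.7792e+5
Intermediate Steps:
G(W) = 6*W² (G(W) = 6*(W*W) = 6*W²)
y(N, T) = -189 - 21*√(-3 + T) (y(N, T) = (9 + √(-3 + T))*(-21) = -189 - 21*√(-3 + T))
877915 + 1/y(-1178, G(30)) = 877915 + 1/(-189 - 21*√(-3 + 6*30²)) = 877915 + 1/(-189 - 21*√(-3 + 6*900)) = 877915 + 1/(-189 - 21*√(-3 + 5400)) = 877915 + 1/(-189 - 21*√5397)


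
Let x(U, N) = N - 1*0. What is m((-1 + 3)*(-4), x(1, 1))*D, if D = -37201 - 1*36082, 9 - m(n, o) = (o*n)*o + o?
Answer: -1172528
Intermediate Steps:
x(U, N) = N (x(U, N) = N + 0 = N)
m(n, o) = 9 - o - n*o**2 (m(n, o) = 9 - ((o*n)*o + o) = 9 - ((n*o)*o + o) = 9 - (n*o**2 + o) = 9 - (o + n*o**2) = 9 + (-o - n*o**2) = 9 - o - n*o**2)
D = -73283 (D = -37201 - 36082 = -73283)
m((-1 + 3)*(-4), x(1, 1))*D = (9 - 1*1 - 1*(-1 + 3)*(-4)*1**2)*(-73283) = (9 - 1 - 1*2*(-4)*1)*(-73283) = (9 - 1 - 1*(-8)*1)*(-73283) = (9 - 1 + 8)*(-73283) = 16*(-73283) = -1172528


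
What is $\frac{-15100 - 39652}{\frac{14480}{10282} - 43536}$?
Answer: $\frac{35185004}{27976417} \approx 1.2577$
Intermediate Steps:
$\frac{-15100 - 39652}{\frac{14480}{10282} - 43536} = - \frac{54752}{14480 \cdot \frac{1}{10282} - 43536} = - \frac{54752}{\frac{7240}{5141} - 43536} = - \frac{54752}{- \frac{223811336}{5141}} = \left(-54752\right) \left(- \frac{5141}{223811336}\right) = \frac{35185004}{27976417}$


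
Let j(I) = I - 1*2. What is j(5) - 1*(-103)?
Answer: 106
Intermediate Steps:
j(I) = -2 + I (j(I) = I - 2 = -2 + I)
j(5) - 1*(-103) = (-2 + 5) - 1*(-103) = 3 + 103 = 106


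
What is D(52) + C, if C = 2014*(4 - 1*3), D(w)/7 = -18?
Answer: 1888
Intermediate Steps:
D(w) = -126 (D(w) = 7*(-18) = -126)
C = 2014 (C = 2014*(4 - 3) = 2014*1 = 2014)
D(52) + C = -126 + 2014 = 1888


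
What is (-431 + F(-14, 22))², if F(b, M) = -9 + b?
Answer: 206116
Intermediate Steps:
(-431 + F(-14, 22))² = (-431 + (-9 - 14))² = (-431 - 23)² = (-454)² = 206116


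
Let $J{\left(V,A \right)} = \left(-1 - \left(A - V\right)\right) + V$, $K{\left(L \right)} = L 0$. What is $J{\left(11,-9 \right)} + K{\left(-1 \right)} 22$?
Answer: $30$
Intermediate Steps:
$K{\left(L \right)} = 0$
$J{\left(V,A \right)} = -1 - A + 2 V$ ($J{\left(V,A \right)} = \left(-1 + V - A\right) + V = -1 - A + 2 V$)
$J{\left(11,-9 \right)} + K{\left(-1 \right)} 22 = \left(-1 - -9 + 2 \cdot 11\right) + 0 \cdot 22 = \left(-1 + 9 + 22\right) + 0 = 30 + 0 = 30$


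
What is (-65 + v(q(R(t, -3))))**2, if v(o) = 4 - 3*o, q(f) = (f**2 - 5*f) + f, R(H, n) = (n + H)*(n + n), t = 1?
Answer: 121801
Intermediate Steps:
R(H, n) = 2*n*(H + n) (R(H, n) = (H + n)*(2*n) = 2*n*(H + n))
q(f) = f**2 - 4*f
(-65 + v(q(R(t, -3))))**2 = (-65 + (4 - 3*2*(-3)*(1 - 3)*(-4 + 2*(-3)*(1 - 3))))**2 = (-65 + (4 - 3*2*(-3)*(-2)*(-4 + 2*(-3)*(-2))))**2 = (-65 + (4 - 36*(-4 + 12)))**2 = (-65 + (4 - 36*8))**2 = (-65 + (4 - 3*96))**2 = (-65 + (4 - 288))**2 = (-65 - 284)**2 = (-349)**2 = 121801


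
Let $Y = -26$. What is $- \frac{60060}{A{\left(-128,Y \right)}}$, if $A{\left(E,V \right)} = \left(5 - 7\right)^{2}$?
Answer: $-15015$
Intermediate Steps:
$A{\left(E,V \right)} = 4$ ($A{\left(E,V \right)} = \left(-2\right)^{2} = 4$)
$- \frac{60060}{A{\left(-128,Y \right)}} = - \frac{60060}{4} = \left(-60060\right) \frac{1}{4} = -15015$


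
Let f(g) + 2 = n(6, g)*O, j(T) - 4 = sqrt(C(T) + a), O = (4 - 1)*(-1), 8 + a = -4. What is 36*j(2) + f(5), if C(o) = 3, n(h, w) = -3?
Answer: 151 + 108*I ≈ 151.0 + 108.0*I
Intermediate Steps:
a = -12 (a = -8 - 4 = -12)
O = -3 (O = 3*(-1) = -3)
j(T) = 4 + 3*I (j(T) = 4 + sqrt(3 - 12) = 4 + sqrt(-9) = 4 + 3*I)
f(g) = 7 (f(g) = -2 - 3*(-3) = -2 + 9 = 7)
36*j(2) + f(5) = 36*(4 + 3*I) + 7 = (144 + 108*I) + 7 = 151 + 108*I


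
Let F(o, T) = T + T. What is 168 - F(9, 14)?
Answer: 140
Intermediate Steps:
F(o, T) = 2*T
168 - F(9, 14) = 168 - 2*14 = 168 - 1*28 = 168 - 28 = 140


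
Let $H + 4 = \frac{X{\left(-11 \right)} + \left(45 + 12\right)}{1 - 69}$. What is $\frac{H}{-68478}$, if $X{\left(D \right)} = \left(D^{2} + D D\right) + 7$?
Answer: $\frac{17}{136956} \approx 0.00012413$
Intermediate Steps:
$X{\left(D \right)} = 7 + 2 D^{2}$ ($X{\left(D \right)} = \left(D^{2} + D^{2}\right) + 7 = 2 D^{2} + 7 = 7 + 2 D^{2}$)
$H = - \frac{17}{2}$ ($H = -4 + \frac{\left(7 + 2 \left(-11\right)^{2}\right) + \left(45 + 12\right)}{1 - 69} = -4 + \frac{\left(7 + 2 \cdot 121\right) + 57}{-68} = -4 + \left(\left(7 + 242\right) + 57\right) \left(- \frac{1}{68}\right) = -4 + \left(249 + 57\right) \left(- \frac{1}{68}\right) = -4 + 306 \left(- \frac{1}{68}\right) = -4 - \frac{9}{2} = - \frac{17}{2} \approx -8.5$)
$\frac{H}{-68478} = - \frac{17}{2 \left(-68478\right)} = \left(- \frac{17}{2}\right) \left(- \frac{1}{68478}\right) = \frac{17}{136956}$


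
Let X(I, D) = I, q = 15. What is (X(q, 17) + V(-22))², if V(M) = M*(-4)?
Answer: 10609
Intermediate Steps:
V(M) = -4*M
(X(q, 17) + V(-22))² = (15 - 4*(-22))² = (15 + 88)² = 103² = 10609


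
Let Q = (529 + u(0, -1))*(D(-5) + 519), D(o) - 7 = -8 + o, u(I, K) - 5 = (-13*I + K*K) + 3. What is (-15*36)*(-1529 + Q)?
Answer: -148211100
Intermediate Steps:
u(I, K) = 8 + K² - 13*I (u(I, K) = 5 + ((-13*I + K*K) + 3) = 5 + ((-13*I + K²) + 3) = 5 + ((K² - 13*I) + 3) = 5 + (3 + K² - 13*I) = 8 + K² - 13*I)
D(o) = -1 + o (D(o) = 7 + (-8 + o) = -1 + o)
Q = 275994 (Q = (529 + (8 + (-1)² - 13*0))*((-1 - 5) + 519) = (529 + (8 + 1 + 0))*(-6 + 519) = (529 + 9)*513 = 538*513 = 275994)
(-15*36)*(-1529 + Q) = (-15*36)*(-1529 + 275994) = -540*274465 = -148211100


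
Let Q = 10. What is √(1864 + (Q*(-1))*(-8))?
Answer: 18*√6 ≈ 44.091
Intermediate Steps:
√(1864 + (Q*(-1))*(-8)) = √(1864 + (10*(-1))*(-8)) = √(1864 - 10*(-8)) = √(1864 + 80) = √1944 = 18*√6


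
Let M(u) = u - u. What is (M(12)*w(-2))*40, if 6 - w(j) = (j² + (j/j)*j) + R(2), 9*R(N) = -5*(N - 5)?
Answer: 0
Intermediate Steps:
R(N) = 25/9 - 5*N/9 (R(N) = (-5*(N - 5))/9 = (-5*(-5 + N))/9 = (25 - 5*N)/9 = 25/9 - 5*N/9)
M(u) = 0
w(j) = 13/3 - j - j² (w(j) = 6 - ((j² + (j/j)*j) + (25/9 - 5/9*2)) = 6 - ((j² + 1*j) + (25/9 - 10/9)) = 6 - ((j² + j) + 5/3) = 6 - ((j + j²) + 5/3) = 6 - (5/3 + j + j²) = 6 + (-5/3 - j - j²) = 13/3 - j - j²)
(M(12)*w(-2))*40 = (0*(13/3 - 1*(-2) - 1*(-2)²))*40 = (0*(13/3 + 2 - 1*4))*40 = (0*(13/3 + 2 - 4))*40 = (0*(7/3))*40 = 0*40 = 0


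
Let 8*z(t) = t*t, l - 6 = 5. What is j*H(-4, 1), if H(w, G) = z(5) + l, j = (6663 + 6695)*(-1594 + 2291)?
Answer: 526044719/4 ≈ 1.3151e+8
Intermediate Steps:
l = 11 (l = 6 + 5 = 11)
j = 9310526 (j = 13358*697 = 9310526)
z(t) = t²/8 (z(t) = (t*t)/8 = t²/8)
H(w, G) = 113/8 (H(w, G) = (⅛)*5² + 11 = (⅛)*25 + 11 = 25/8 + 11 = 113/8)
j*H(-4, 1) = 9310526*(113/8) = 526044719/4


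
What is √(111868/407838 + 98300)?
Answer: √4087616232551646/203919 ≈ 313.53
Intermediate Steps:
√(111868/407838 + 98300) = √(111868*(1/407838) + 98300) = √(55934/203919 + 98300) = √(20045293634/203919) = √4087616232551646/203919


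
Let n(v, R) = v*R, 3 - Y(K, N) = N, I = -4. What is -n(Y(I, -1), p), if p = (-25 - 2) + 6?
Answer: 84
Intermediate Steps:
Y(K, N) = 3 - N
p = -21 (p = -27 + 6 = -21)
n(v, R) = R*v
-n(Y(I, -1), p) = -(-21)*(3 - 1*(-1)) = -(-21)*(3 + 1) = -(-21)*4 = -1*(-84) = 84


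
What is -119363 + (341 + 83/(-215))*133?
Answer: -15923189/215 ≈ -74061.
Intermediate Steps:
-119363 + (341 + 83/(-215))*133 = -119363 + (341 + 83*(-1/215))*133 = -119363 + (341 - 83/215)*133 = -119363 + (73232/215)*133 = -119363 + 9739856/215 = -15923189/215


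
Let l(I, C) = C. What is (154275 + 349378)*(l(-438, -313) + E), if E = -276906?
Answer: -139622181007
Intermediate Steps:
(154275 + 349378)*(l(-438, -313) + E) = (154275 + 349378)*(-313 - 276906) = 503653*(-277219) = -139622181007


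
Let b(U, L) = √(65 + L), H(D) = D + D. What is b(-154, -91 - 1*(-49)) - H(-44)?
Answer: 88 + √23 ≈ 92.796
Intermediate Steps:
H(D) = 2*D
b(-154, -91 - 1*(-49)) - H(-44) = √(65 + (-91 - 1*(-49))) - 2*(-44) = √(65 + (-91 + 49)) - 1*(-88) = √(65 - 42) + 88 = √23 + 88 = 88 + √23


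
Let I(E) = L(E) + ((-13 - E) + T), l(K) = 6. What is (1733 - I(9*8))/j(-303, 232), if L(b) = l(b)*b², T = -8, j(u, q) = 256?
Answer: -14639/128 ≈ -114.37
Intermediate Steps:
L(b) = 6*b²
I(E) = -21 - E + 6*E² (I(E) = 6*E² + ((-13 - E) - 8) = 6*E² + (-21 - E) = -21 - E + 6*E²)
(1733 - I(9*8))/j(-303, 232) = (1733 - (-21 - 9*8 + 6*(9*8)²))/256 = (1733 - (-21 - 1*72 + 6*72²))*(1/256) = (1733 - (-21 - 72 + 6*5184))*(1/256) = (1733 - (-21 - 72 + 31104))*(1/256) = (1733 - 1*31011)*(1/256) = (1733 - 31011)*(1/256) = -29278*1/256 = -14639/128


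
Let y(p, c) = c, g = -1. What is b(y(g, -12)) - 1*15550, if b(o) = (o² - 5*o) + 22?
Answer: -15324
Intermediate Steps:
b(o) = 22 + o² - 5*o
b(y(g, -12)) - 1*15550 = (22 + (-12)² - 5*(-12)) - 1*15550 = (22 + 144 + 60) - 15550 = 226 - 15550 = -15324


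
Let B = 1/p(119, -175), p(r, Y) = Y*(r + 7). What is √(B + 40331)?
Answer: √1778597098/210 ≈ 200.83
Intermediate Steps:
p(r, Y) = Y*(7 + r)
B = -1/22050 (B = 1/(-175*(7 + 119)) = 1/(-175*126) = 1/(-22050) = -1/22050 ≈ -4.5351e-5)
√(B + 40331) = √(-1/22050 + 40331) = √(889298549/22050) = √1778597098/210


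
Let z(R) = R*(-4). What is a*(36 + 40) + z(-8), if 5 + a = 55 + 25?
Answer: 5732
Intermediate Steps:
z(R) = -4*R
a = 75 (a = -5 + (55 + 25) = -5 + 80 = 75)
a*(36 + 40) + z(-8) = 75*(36 + 40) - 4*(-8) = 75*76 + 32 = 5700 + 32 = 5732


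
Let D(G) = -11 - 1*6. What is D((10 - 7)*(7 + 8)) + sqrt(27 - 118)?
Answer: -17 + I*sqrt(91) ≈ -17.0 + 9.5394*I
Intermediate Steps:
D(G) = -17 (D(G) = -11 - 6 = -17)
D((10 - 7)*(7 + 8)) + sqrt(27 - 118) = -17 + sqrt(27 - 118) = -17 + sqrt(-91) = -17 + I*sqrt(91)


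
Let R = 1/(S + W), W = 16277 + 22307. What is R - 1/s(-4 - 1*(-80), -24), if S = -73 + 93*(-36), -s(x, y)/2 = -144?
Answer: -3875/1125216 ≈ -0.0034438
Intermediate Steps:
s(x, y) = 288 (s(x, y) = -2*(-144) = 288)
S = -3421 (S = -73 - 3348 = -3421)
W = 38584
R = 1/35163 (R = 1/(-3421 + 38584) = 1/35163 ≈ 2.8439e-5)
R - 1/s(-4 - 1*(-80), -24) = 1/35163 - 1/288 = -3875/1125216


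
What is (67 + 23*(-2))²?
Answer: 441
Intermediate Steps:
(67 + 23*(-2))² = (67 - 46)² = 21² = 441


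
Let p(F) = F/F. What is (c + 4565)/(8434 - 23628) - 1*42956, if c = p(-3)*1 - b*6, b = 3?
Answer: -326339006/7597 ≈ -42956.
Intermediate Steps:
p(F) = 1
c = -17 (c = 1*1 - 1*3*6 = 1 - 3*6 = 1 - 18 = -17)
(c + 4565)/(8434 - 23628) - 1*42956 = (-17 + 4565)/(8434 - 23628) - 1*42956 = 4548/(-15194) - 42956 = 4548*(-1/15194) - 42956 = -2274/7597 - 42956 = -326339006/7597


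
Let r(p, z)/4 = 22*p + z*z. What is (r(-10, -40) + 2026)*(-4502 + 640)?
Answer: -29142652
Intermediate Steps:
r(p, z) = 4*z**2 + 88*p (r(p, z) = 4*(22*p + z*z) = 4*(22*p + z**2) = 4*(z**2 + 22*p) = 4*z**2 + 88*p)
(r(-10, -40) + 2026)*(-4502 + 640) = ((4*(-40)**2 + 88*(-10)) + 2026)*(-4502 + 640) = ((4*1600 - 880) + 2026)*(-3862) = ((6400 - 880) + 2026)*(-3862) = (5520 + 2026)*(-3862) = 7546*(-3862) = -29142652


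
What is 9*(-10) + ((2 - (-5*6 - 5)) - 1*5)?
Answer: -58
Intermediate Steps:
9*(-10) + ((2 - (-5*6 - 5)) - 1*5) = -90 + ((2 - (-30 - 5)) - 5) = -90 + ((2 - 1*(-35)) - 5) = -90 + ((2 + 35) - 5) = -90 + (37 - 5) = -90 + 32 = -58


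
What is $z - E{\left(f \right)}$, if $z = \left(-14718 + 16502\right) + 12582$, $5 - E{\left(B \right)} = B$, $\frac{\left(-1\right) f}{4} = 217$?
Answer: $13493$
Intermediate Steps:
$f = -868$ ($f = \left(-4\right) 217 = -868$)
$E{\left(B \right)} = 5 - B$
$z = 14366$ ($z = 1784 + 12582 = 14366$)
$z - E{\left(f \right)} = 14366 - \left(5 - -868\right) = 14366 - \left(5 + 868\right) = 14366 - 873 = 13493$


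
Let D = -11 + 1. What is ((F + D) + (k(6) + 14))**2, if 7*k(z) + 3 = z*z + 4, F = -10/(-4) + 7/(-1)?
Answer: 4489/196 ≈ 22.903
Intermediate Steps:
F = -9/2 (F = -10*(-1/4) + 7*(-1) = 5/2 - 7 = -9/2 ≈ -4.5000)
D = -10
k(z) = 1/7 + z**2/7 (k(z) = -3/7 + (z*z + 4)/7 = -3/7 + (z**2 + 4)/7 = -3/7 + (4 + z**2)/7 = -3/7 + (4/7 + z**2/7) = 1/7 + z**2/7)
((F + D) + (k(6) + 14))**2 = ((-9/2 - 10) + ((1/7 + (1/7)*6**2) + 14))**2 = (-29/2 + ((1/7 + (1/7)*36) + 14))**2 = (-29/2 + ((1/7 + 36/7) + 14))**2 = (-29/2 + (37/7 + 14))**2 = (-29/2 + 135/7)**2 = (67/14)**2 = 4489/196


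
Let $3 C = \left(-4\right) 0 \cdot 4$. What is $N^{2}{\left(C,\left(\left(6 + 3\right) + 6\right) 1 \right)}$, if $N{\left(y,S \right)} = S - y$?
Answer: $225$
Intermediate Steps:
$C = 0$ ($C = \frac{\left(-4\right) 0 \cdot 4}{3} = \frac{0 \cdot 4}{3} = \frac{1}{3} \cdot 0 = 0$)
$N^{2}{\left(C,\left(\left(6 + 3\right) + 6\right) 1 \right)} = \left(\left(\left(6 + 3\right) + 6\right) 1 - 0\right)^{2} = \left(\left(9 + 6\right) 1 + 0\right)^{2} = \left(15 \cdot 1 + 0\right)^{2} = \left(15 + 0\right)^{2} = 15^{2} = 225$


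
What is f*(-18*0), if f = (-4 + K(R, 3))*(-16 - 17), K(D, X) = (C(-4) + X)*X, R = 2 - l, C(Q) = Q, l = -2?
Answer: 0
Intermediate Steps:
R = 4 (R = 2 - 1*(-2) = 2 + 2 = 4)
K(D, X) = X*(-4 + X) (K(D, X) = (-4 + X)*X = X*(-4 + X))
f = 231 (f = (-4 + 3*(-4 + 3))*(-16 - 17) = (-4 + 3*(-1))*(-33) = (-4 - 3)*(-33) = -7*(-33) = 231)
f*(-18*0) = 231*(-18*0) = 231*0 = 0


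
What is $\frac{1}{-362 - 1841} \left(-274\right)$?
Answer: $\frac{274}{2203} \approx 0.12438$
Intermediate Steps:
$\frac{1}{-362 - 1841} \left(-274\right) = \frac{1}{-2203} \left(-274\right) = \left(- \frac{1}{2203}\right) \left(-274\right) = \frac{274}{2203}$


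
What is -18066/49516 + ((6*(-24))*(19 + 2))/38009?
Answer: -418203489/941026822 ≈ -0.44441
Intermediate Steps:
-18066/49516 + ((6*(-24))*(19 + 2))/38009 = -18066*1/49516 - 144*21*(1/38009) = -9033/24758 - 3024*1/38009 = -9033/24758 - 3024/38009 = -418203489/941026822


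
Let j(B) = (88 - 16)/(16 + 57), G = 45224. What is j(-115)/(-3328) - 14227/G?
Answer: -54056569/171670304 ≈ -0.31489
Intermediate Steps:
j(B) = 72/73
j(-115)/(-3328) - 14227/G = (72/73)/(-3328) - 14227/45224 = (72/73)*(-1/3328) - 14227*1/45224 = -9/30368 - 14227/45224 = -54056569/171670304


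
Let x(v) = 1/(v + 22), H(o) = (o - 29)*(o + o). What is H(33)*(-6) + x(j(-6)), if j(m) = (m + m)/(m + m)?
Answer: -36431/23 ≈ -1584.0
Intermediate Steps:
j(m) = 1 (j(m) = (2*m)/((2*m)) = (2*m)*(1/(2*m)) = 1)
H(o) = 2*o*(-29 + o) (H(o) = (-29 + o)*(2*o) = 2*o*(-29 + o))
x(v) = 1/(22 + v)
H(33)*(-6) + x(j(-6)) = (2*33*(-29 + 33))*(-6) + 1/(22 + 1) = (2*33*4)*(-6) + 1/23 = 264*(-6) + 1/23 = -1584 + 1/23 = -36431/23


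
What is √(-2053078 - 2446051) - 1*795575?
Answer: -795575 + I*√4499129 ≈ -7.9558e+5 + 2121.1*I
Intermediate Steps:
√(-2053078 - 2446051) - 1*795575 = √(-4499129) - 795575 = I*√4499129 - 795575 = -795575 + I*√4499129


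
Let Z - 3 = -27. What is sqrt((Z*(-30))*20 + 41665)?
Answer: sqrt(56065) ≈ 236.78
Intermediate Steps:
Z = -24 (Z = 3 - 27 = -24)
sqrt((Z*(-30))*20 + 41665) = sqrt(-24*(-30)*20 + 41665) = sqrt(720*20 + 41665) = sqrt(14400 + 41665) = sqrt(56065)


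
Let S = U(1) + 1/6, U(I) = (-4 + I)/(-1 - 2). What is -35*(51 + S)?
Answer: -10955/6 ≈ -1825.8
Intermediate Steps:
U(I) = 4/3 - I/3 (U(I) = (-4 + I)/(-3) = (-4 + I)*(-⅓) = 4/3 - I/3)
S = 7/6 (S = (4/3 - ⅓*1) + 1/6 = (4/3 - ⅓) + ⅙ = 1 + ⅙ = 7/6 ≈ 1.1667)
-35*(51 + S) = -35*(51 + 7/6) = -35*313/6 = -10955/6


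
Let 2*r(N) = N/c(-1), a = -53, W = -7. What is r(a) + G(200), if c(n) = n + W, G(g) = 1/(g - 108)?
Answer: 1223/368 ≈ 3.3234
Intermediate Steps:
G(g) = 1/(-108 + g)
c(n) = -7 + n (c(n) = n - 7 = -7 + n)
r(N) = -N/16 (r(N) = (N/(-7 - 1))/2 = (N/(-8))/2 = (N*(-⅛))/2 = (-N/8)/2 = -N/16)
r(a) + G(200) = -1/16*(-53) + 1/(-108 + 200) = 53/16 + 1/92 = 1223/368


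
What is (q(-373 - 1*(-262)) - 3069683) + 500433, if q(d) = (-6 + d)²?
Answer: -2555561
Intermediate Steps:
(q(-373 - 1*(-262)) - 3069683) + 500433 = ((-6 + (-373 - 1*(-262)))² - 3069683) + 500433 = ((-6 + (-373 + 262))² - 3069683) + 500433 = ((-6 - 111)² - 3069683) + 500433 = ((-117)² - 3069683) + 500433 = (13689 - 3069683) + 500433 = -3055994 + 500433 = -2555561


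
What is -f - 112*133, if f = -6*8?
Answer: -14848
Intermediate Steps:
f = -48
-f - 112*133 = -1*(-48) - 112*133 = 48 - 14896 = -14848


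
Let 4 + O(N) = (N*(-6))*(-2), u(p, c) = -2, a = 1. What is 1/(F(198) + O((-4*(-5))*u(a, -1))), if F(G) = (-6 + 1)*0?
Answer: -1/484 ≈ -0.0020661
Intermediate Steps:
O(N) = -4 + 12*N (O(N) = -4 + (N*(-6))*(-2) = -4 - 6*N*(-2) = -4 + 12*N)
F(G) = 0 (F(G) = -5*0 = 0)
1/(F(198) + O((-4*(-5))*u(a, -1))) = 1/(0 + (-4 + 12*(-4*(-5)*(-2)))) = 1/(0 + (-4 + 12*(20*(-2)))) = 1/(0 + (-4 + 12*(-40))) = 1/(0 + (-4 - 480)) = 1/(0 - 484) = 1/(-484) = -1/484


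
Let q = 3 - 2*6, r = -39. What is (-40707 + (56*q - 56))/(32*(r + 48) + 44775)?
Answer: -41267/45063 ≈ -0.91576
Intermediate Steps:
q = -9 (q = 3 - 12 = -9)
(-40707 + (56*q - 56))/(32*(r + 48) + 44775) = (-40707 + (56*(-9) - 56))/(32*(-39 + 48) + 44775) = (-40707 + (-504 - 56))/(32*9 + 44775) = (-40707 - 560)/(288 + 44775) = -41267/45063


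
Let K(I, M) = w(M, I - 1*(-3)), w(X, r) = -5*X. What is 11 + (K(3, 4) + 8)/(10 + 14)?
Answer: 21/2 ≈ 10.500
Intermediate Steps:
K(I, M) = -5*M
11 + (K(3, 4) + 8)/(10 + 14) = 11 + (-5*4 + 8)/(10 + 14) = 11 + (-20 + 8)/24 = 11 - 12*1/24 = 11 - 1/2 = 21/2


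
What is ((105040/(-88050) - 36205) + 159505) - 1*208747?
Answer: -752371339/8805 ≈ -85448.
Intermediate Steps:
((105040/(-88050) - 36205) + 159505) - 1*208747 = ((105040*(-1/88050) - 36205) + 159505) - 208747 = ((-10504/8805 - 36205) + 159505) - 208747 = (-318795529/8805 + 159505) - 208747 = 1085645996/8805 - 208747 = -752371339/8805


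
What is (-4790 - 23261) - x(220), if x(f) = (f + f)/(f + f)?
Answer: -28052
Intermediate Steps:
x(f) = 1 (x(f) = (2*f)/((2*f)) = (2*f)*(1/(2*f)) = 1)
(-4790 - 23261) - x(220) = (-4790 - 23261) - 1*1 = -28051 - 1 = -28052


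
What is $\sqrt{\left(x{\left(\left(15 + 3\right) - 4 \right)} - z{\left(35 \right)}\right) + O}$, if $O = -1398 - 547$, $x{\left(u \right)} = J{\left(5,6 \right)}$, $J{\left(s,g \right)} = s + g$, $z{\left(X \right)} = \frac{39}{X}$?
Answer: $\frac{i \sqrt{2370515}}{35} \approx 43.99 i$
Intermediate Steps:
$J{\left(s,g \right)} = g + s$
$x{\left(u \right)} = 11$ ($x{\left(u \right)} = 6 + 5 = 11$)
$O = -1945$ ($O = -1398 - 547 = -1945$)
$\sqrt{\left(x{\left(\left(15 + 3\right) - 4 \right)} - z{\left(35 \right)}\right) + O} = \sqrt{\left(11 - \frac{39}{35}\right) - 1945} = \sqrt{\frac{346}{35} - 1945} = \sqrt{- \frac{67729}{35}} = \frac{i \sqrt{2370515}}{35}$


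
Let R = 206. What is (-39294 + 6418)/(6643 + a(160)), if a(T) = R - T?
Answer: -32876/6689 ≈ -4.9149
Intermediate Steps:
a(T) = 206 - T
(-39294 + 6418)/(6643 + a(160)) = (-39294 + 6418)/(6643 + (206 - 1*160)) = -32876/(6643 + (206 - 160)) = -32876/(6643 + 46) = -32876/6689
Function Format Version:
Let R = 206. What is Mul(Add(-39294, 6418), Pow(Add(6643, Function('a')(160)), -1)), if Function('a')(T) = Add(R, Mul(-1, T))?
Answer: Rational(-32876, 6689) ≈ -4.9149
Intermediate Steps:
Function('a')(T) = Add(206, Mul(-1, T))
Mul(Add(-39294, 6418), Pow(Add(6643, Function('a')(160)), -1)) = Mul(Add(-39294, 6418), Pow(Add(6643, Add(206, Mul(-1, 160))), -1)) = Mul(-32876, Pow(Add(6643, Add(206, -160)), -1)) = Mul(-32876, Pow(Add(6643, 46), -1)) = Mul(-32876, Pow(6689, -1)) = Mul(-32876, Rational(1, 6689)) = Rational(-32876, 6689)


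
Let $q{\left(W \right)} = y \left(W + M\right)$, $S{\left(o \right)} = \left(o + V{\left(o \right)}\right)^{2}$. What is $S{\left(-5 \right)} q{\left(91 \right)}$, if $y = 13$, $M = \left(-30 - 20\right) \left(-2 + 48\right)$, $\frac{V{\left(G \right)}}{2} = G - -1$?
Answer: $-4853173$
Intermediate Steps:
$V{\left(G \right)} = 2 + 2 G$ ($V{\left(G \right)} = 2 \left(G - -1\right) = 2 \left(G + 1\right) = 2 \left(1 + G\right) = 2 + 2 G$)
$M = -2300$ ($M = \left(-50\right) 46 = -2300$)
$S{\left(o \right)} = \left(2 + 3 o\right)^{2}$ ($S{\left(o \right)} = \left(o + \left(2 + 2 o\right)\right)^{2} = \left(2 + 3 o\right)^{2}$)
$q{\left(W \right)} = -29900 + 13 W$ ($q{\left(W \right)} = 13 \left(W - 2300\right) = 13 \left(-2300 + W\right) = -29900 + 13 W$)
$S{\left(-5 \right)} q{\left(91 \right)} = \left(2 + 3 \left(-5\right)\right)^{2} \left(-29900 + 13 \cdot 91\right) = \left(2 - 15\right)^{2} \left(-29900 + 1183\right) = \left(-13\right)^{2} \left(-28717\right) = 169 \left(-28717\right) = -4853173$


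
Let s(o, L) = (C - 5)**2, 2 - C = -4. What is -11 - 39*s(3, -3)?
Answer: -50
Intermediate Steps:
C = 6 (C = 2 - 1*(-4) = 2 + 4 = 6)
s(o, L) = 1 (s(o, L) = (6 - 5)**2 = 1**2 = 1)
-11 - 39*s(3, -3) = -11 - 39*1 = -11 - 39 = -50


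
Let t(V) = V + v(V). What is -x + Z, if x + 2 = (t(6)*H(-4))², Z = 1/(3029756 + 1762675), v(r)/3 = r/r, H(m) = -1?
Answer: -378602048/4792431 ≈ -79.000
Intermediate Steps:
v(r) = 3 (v(r) = 3*(r/r) = 3*1 = 3)
t(V) = 3 + V (t(V) = V + 3 = 3 + V)
Z = 1/4792431 ≈ 2.0866e-7
x = 79 (x = -2 + ((3 + 6)*(-1))² = -2 + (9*(-1))² = -2 + (-9)² = -2 + 81 = 79)
-x + Z = -1*79 + 1/4792431 = -79 + 1/4792431 = -378602048/4792431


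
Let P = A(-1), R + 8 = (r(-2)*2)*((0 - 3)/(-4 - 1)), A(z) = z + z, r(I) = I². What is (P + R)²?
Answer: 676/25 ≈ 27.040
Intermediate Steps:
A(z) = 2*z
R = -16/5 (R = -8 + ((-2)²*2)*((0 - 3)/(-4 - 1)) = -8 + (4*2)*(-3/(-5)) = -8 + 8*(-3*(-⅕)) = -8 + 8*(⅗) = -8 + 24/5 = -16/5 ≈ -3.2000)
P = -2 (P = 2*(-1) = -2)
(P + R)² = (-2 - 16/5)² = (-26/5)² = 676/25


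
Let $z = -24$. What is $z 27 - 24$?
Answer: $-672$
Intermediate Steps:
$z 27 - 24 = \left(-24\right) 27 - 24 = -648 - 24 = -672$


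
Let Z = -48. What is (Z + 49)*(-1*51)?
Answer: -51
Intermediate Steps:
(Z + 49)*(-1*51) = (-48 + 49)*(-1*51) = 1*(-51) = -51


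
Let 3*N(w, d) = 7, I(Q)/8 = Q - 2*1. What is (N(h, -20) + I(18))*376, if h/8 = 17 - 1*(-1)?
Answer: 147016/3 ≈ 49005.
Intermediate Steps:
h = 144 (h = 8*(17 - 1*(-1)) = 8*(17 + 1) = 8*18 = 144)
I(Q) = -16 + 8*Q (I(Q) = 8*(Q - 2*1) = 8*(Q - 2) = 8*(-2 + Q) = -16 + 8*Q)
N(w, d) = 7/3 (N(w, d) = (⅓)*7 = 7/3)
(N(h, -20) + I(18))*376 = (7/3 + (-16 + 8*18))*376 = (7/3 + (-16 + 144))*376 = (7/3 + 128)*376 = (391/3)*376 = 147016/3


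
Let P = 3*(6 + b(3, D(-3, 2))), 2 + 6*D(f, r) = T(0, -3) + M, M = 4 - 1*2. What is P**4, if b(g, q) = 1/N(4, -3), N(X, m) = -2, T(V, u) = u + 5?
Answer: 1185921/16 ≈ 74120.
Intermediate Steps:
T(V, u) = 5 + u
M = 2 (M = 4 - 2 = 2)
D(f, r) = 1/3 (D(f, r) = -1/3 + ((5 - 3) + 2)/6 = -1/3 + (2 + 2)/6 = -1/3 + (1/6)*4 = -1/3 + 2/3 = 1/3)
b(g, q) = -1/2 (b(g, q) = 1/(-2) = -1/2)
P = 33/2 (P = 3*(6 - 1/2) = 3*(11/2) = 33/2 ≈ 16.500)
P**4 = (33/2)**4 = 1185921/16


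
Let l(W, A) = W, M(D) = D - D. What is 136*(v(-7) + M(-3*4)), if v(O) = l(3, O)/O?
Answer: -408/7 ≈ -58.286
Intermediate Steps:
M(D) = 0
v(O) = 3/O
136*(v(-7) + M(-3*4)) = 136*(3/(-7) + 0) = 136*(3*(-⅐) + 0) = 136*(-3/7 + 0) = 136*(-3/7) = -408/7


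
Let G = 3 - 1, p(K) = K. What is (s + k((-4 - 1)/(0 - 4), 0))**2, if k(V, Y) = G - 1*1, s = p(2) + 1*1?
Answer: 16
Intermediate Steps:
G = 2
s = 3 (s = 2 + 1*1 = 2 + 1 = 3)
k(V, Y) = 1 (k(V, Y) = 2 - 1*1 = 2 - 1 = 1)
(s + k((-4 - 1)/(0 - 4), 0))**2 = (3 + 1)**2 = 4**2 = 16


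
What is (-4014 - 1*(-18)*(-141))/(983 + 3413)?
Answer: -234/157 ≈ -1.4904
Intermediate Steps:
(-4014 - 1*(-18)*(-141))/(983 + 3413) = (-4014 + 18*(-141))/4396 = (-4014 - 2538)*(1/4396) = -6552*1/4396 = -234/157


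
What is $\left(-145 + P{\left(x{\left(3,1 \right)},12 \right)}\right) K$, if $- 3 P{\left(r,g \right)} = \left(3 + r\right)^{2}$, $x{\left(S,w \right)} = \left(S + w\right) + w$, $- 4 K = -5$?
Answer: $- \frac{2495}{12} \approx -207.92$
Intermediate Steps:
$K = \frac{5}{4}$ ($K = \left(- \frac{1}{4}\right) \left(-5\right) = \frac{5}{4} \approx 1.25$)
$x{\left(S,w \right)} = S + 2 w$
$P{\left(r,g \right)} = - \frac{\left(3 + r\right)^{2}}{3}$
$\left(-145 + P{\left(x{\left(3,1 \right)},12 \right)}\right) K = \left(-145 - \frac{\left(3 + \left(3 + 2 \cdot 1\right)\right)^{2}}{3}\right) \frac{5}{4} = \left(-145 - \frac{\left(3 + \left(3 + 2\right)\right)^{2}}{3}\right) \frac{5}{4} = \left(-145 - \frac{\left(3 + 5\right)^{2}}{3}\right) \frac{5}{4} = \left(-145 - \frac{8^{2}}{3}\right) \frac{5}{4} = \left(-145 - \frac{64}{3}\right) \frac{5}{4} = \left(- \frac{499}{3}\right) \frac{5}{4} = - \frac{2495}{12}$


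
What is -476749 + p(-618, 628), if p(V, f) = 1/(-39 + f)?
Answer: -280805160/589 ≈ -4.7675e+5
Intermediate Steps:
-476749 + p(-618, 628) = -476749 + 1/(-39 + 628) = -476749 + 1/589 = -280805160/589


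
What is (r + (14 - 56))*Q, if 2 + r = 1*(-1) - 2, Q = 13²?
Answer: -7943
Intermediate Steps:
Q = 169
r = -5 (r = -2 + (1*(-1) - 2) = -2 + (-1 - 2) = -2 - 3 = -5)
(r + (14 - 56))*Q = (-5 + (14 - 56))*169 = (-5 - 42)*169 = -47*169 = -7943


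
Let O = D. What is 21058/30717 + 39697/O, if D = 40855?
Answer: 2079697339/1254943035 ≈ 1.6572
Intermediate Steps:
O = 40855
21058/30717 + 39697/O = 21058/30717 + 39697/40855 = 2079697339/1254943035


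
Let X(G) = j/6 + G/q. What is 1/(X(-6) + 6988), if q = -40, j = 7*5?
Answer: 60/419639 ≈ 0.00014298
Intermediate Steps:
j = 35
X(G) = 35/6 - G/40 (X(G) = 35/6 + G/(-40) = 35*(1/6) + G*(-1/40) = 35/6 - G/40)
1/(X(-6) + 6988) = 1/((35/6 - 1/40*(-6)) + 6988) = 1/((35/6 + 3/20) + 6988) = 1/(359/60 + 6988) = 1/(419639/60) = 60/419639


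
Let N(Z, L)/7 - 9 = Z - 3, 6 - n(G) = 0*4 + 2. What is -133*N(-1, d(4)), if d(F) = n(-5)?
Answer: -4655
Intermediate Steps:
n(G) = 4 (n(G) = 6 - (0*4 + 2) = 6 - (0 + 2) = 6 - 1*2 = 6 - 2 = 4)
d(F) = 4
N(Z, L) = 42 + 7*Z (N(Z, L) = 63 + 7*(Z - 3) = 63 + 7*(-3 + Z) = 63 + (-21 + 7*Z) = 42 + 7*Z)
-133*N(-1, d(4)) = -133*(42 + 7*(-1)) = -133*(42 - 7) = -133*35 = -4655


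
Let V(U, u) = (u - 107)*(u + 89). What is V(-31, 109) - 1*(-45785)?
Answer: 46181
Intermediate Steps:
V(U, u) = (-107 + u)*(89 + u)
V(-31, 109) - 1*(-45785) = (-9523 + 109² - 18*109) - 1*(-45785) = (-9523 + 11881 - 1962) + 45785 = 396 + 45785 = 46181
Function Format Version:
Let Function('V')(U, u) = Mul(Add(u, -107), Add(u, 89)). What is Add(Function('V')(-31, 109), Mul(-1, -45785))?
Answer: 46181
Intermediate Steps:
Function('V')(U, u) = Mul(Add(-107, u), Add(89, u))
Add(Function('V')(-31, 109), Mul(-1, -45785)) = Add(Add(-9523, Pow(109, 2), Mul(-18, 109)), Mul(-1, -45785)) = Add(Add(-9523, 11881, -1962), 45785) = Add(396, 45785) = 46181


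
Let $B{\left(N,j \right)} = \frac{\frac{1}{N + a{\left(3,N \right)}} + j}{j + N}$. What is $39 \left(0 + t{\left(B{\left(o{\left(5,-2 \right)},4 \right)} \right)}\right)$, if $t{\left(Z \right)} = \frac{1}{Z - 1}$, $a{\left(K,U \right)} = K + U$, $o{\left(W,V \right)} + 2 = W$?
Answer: $- \frac{189}{2} \approx -94.5$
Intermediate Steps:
$o{\left(W,V \right)} = -2 + W$
$B{\left(N,j \right)} = \frac{j + \frac{1}{3 + 2 N}}{N + j}$ ($B{\left(N,j \right)} = \frac{\frac{1}{N + \left(3 + N\right)} + j}{j + N} = \frac{\frac{1}{3 + 2 N} + j}{N + j} = \frac{j + \frac{1}{3 + 2 N}}{N + j}$)
$t{\left(Z \right)} = \frac{1}{-1 + Z}$
$39 \left(0 + t{\left(B{\left(o{\left(5,-2 \right)},4 \right)} \right)}\right) = 39 \left(0 + \frac{1}{-1 + \frac{1 + \left(-2 + 5\right) 4 + 4 \left(3 + \left(-2 + 5\right)\right)}{\left(-2 + 5\right)^{2} + \left(-2 + 5\right) 4 + \left(-2 + 5\right) \left(3 + \left(-2 + 5\right)\right) + 4 \left(3 + \left(-2 + 5\right)\right)}}\right) = 39 \left(0 + \frac{1}{-1 + \frac{1 + 3 \cdot 4 + 4 \left(3 + 3\right)}{3^{2} + 3 \cdot 4 + 3 \left(3 + 3\right) + 4 \left(3 + 3\right)}}\right) = 39 \left(0 + \frac{1}{-1 + \frac{1 + 12 + 4 \cdot 6}{9 + 12 + 3 \cdot 6 + 4 \cdot 6}}\right) = 39 \left(0 + \frac{1}{-1 + \frac{1 + 12 + 24}{9 + 12 + 18 + 24}}\right) = 39 \left(0 + \frac{1}{-1 + \frac{1}{63} \cdot 37}\right) = 39 \left(0 + \frac{1}{-1 + \frac{37}{63}}\right) = 39 \left(0 + \frac{1}{- \frac{26}{63}}\right) = 39 \left(0 - \frac{63}{26}\right) = 39 \left(- \frac{63}{26}\right) = - \frac{189}{2}$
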